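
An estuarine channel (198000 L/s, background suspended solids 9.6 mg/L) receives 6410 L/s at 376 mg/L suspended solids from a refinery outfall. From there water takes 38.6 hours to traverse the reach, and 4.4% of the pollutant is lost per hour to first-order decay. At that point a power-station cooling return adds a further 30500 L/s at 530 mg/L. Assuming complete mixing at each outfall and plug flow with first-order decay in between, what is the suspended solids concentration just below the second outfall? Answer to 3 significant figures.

Mass balance: C = (198000·9.600 + 6410·376.0) / 204400 = 4311000/204400 = 21.09 mg/L; combined flow 204400 L/s.
4.4%/h lost → k = −ln(1 − 0.044) = 0.04500 h⁻¹.
Decay over the reach: 21.09·exp(−kt) = 21.09·0.1761 = 3.713 mg/L.
Second outfall: C = (204400·3.713 + 30500·530.0)/234900 = 72.04 mg/L.

72.0 mg/L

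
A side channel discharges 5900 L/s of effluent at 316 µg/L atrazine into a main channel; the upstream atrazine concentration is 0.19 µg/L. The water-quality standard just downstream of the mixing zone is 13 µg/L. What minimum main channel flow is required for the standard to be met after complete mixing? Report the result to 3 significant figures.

Set C_mix = 13: (Q·0.1900 + 5900·316.0) / (Q + 5900) = 13
→ Q = 5900·(316.0 − 13)/(13 − 0.1900) = 139600 L/s.

140000 L/s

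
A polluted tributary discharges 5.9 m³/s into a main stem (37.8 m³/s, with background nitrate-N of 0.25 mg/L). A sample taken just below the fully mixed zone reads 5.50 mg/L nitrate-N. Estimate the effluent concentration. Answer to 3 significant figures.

39.1 mg/L

Mass balance: 37.80·0.2500 + 5.900·Cₑ = 43.70·5.500
→ Cₑ = (43.70·5.500 − 37.80·0.2500) / 5.900 = 39.14 mg/L.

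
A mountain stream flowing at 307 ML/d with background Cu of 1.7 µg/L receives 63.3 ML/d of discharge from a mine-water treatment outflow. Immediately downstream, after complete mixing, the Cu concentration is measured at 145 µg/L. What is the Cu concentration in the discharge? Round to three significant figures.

840 µg/L

Mass balance: 307.0·1.700 + 63.30·Cₑ = 370.3·145.0
→ Cₑ = (370.3·145.0 − 307.0·1.700) / 63.30 = 840.0 µg/L.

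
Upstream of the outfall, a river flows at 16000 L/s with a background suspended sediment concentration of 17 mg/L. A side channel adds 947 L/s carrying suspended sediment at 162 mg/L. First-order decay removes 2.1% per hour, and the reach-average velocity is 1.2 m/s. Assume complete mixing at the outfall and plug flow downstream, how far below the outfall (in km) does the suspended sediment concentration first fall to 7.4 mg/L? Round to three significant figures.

249 km

Mass balance: C = (16000·17.00 + 947.0·162.0) / 16950 = 425400/16950 = 25.10 mg/L.
2.1%/h lost → k = −ln(1 − 0.021) = 0.02122 h⁻¹.
Set 25.10·exp(−k·t) = 7.4 → t = ln(25.10/7.4)/k = 207200 s = 57.55 h.
Distance = v·t = 1.2·207200 = 248600 m = 248.6 km.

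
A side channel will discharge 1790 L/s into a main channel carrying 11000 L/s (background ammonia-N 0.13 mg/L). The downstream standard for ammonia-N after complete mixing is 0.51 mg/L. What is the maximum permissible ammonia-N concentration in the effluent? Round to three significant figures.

2.85 mg/L

At the limit, (Qr·Cr + Qe·Cₑ)/(Qr + Qe) = 0.51:
Cₑ = (12790·0.51 − 11000·0.1300) / 1790 = 2.845 mg/L.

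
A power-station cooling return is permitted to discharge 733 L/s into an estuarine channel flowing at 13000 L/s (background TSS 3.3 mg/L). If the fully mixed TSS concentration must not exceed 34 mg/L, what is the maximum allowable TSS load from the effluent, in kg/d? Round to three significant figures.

Mass balance at the limit: 13000·3.300 + 733.0·Cₑ = 13730·34 → Cₑ = 578.5 mg/L.
733.0 L/s = 0.7330 m³/s. Load = 0.7330 m³/s × 578.5 g/m³ × 86 400 s/d = 36640 kg/d.

36600 kg/d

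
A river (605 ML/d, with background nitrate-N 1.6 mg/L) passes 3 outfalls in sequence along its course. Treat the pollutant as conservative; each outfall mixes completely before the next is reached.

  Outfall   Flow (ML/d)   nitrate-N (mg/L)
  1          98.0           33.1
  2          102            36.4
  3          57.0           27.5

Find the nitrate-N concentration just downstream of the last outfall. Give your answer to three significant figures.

Outfall 1: combined Q = 703.0 ML/d; C = (605.0·1.600 + 98.00·33.10)/703.0 = 5.991 mg/L.
Outfall 2: combined Q = 805.0 ML/d; C = (703.0·5.991 + 102.0·36.40)/805.0 = 9.844 mg/L.
Outfall 3: combined Q = 862.0 ML/d; C = (805.0·9.844 + 57.00·27.50)/862.0 = 11.01 mg/L.

11.0 mg/L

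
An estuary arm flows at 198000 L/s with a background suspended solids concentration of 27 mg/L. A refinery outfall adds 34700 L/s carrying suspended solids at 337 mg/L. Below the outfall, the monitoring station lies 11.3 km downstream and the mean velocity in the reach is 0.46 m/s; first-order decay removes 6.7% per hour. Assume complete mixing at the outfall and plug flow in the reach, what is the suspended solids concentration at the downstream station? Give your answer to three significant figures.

45.6 mg/L

Conservation of mass: C = (198000·27.00 + 34700·337.0) / 232700 = 17040000/232700 = 73.23 mg/L.
Travel time t = 11.3·1000 / 0.46 = 24570 s = 6.824 h.
6.7%/h lost → k = −ln(1 − 0.067) = 0.06935 h⁻¹.
Applying C = C₀e^(−kt): 73.23 × 0.6230 = 45.62 mg/L.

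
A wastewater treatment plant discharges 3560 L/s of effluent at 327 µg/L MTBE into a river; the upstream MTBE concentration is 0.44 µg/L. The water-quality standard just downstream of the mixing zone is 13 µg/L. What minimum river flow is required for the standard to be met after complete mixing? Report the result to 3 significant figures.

89000 L/s

Set C_mix = 13: (Q·0.4400 + 3560·327.0) / (Q + 3560) = 13
→ Q = 3560·(327.0 − 13)/(13 − 0.4400) = 89000 L/s.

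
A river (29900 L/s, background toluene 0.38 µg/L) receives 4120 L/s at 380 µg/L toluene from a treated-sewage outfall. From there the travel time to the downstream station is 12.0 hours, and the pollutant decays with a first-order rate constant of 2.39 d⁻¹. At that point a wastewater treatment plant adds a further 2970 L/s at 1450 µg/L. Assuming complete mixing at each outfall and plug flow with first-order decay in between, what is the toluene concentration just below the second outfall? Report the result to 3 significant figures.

After mixing, C = (29900·0.3800 + 4120·380.0) / 34020 = 1577000/34020 = 46.35 µg/L; combined flow 34020 L/s.
Applying C = C₀e^(−kt): 46.35 × 0.3027 = 14.03 µg/L.
Second outfall: C = (34020·14.03 + 2970·1450)/36990 = 129.3 µg/L.

129 µg/L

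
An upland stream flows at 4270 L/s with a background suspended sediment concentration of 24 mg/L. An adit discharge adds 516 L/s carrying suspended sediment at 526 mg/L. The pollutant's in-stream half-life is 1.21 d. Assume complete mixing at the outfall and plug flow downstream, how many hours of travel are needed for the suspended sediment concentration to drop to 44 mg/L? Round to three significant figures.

Mixed concentration C = ΣQC/ΣQ = (4270·24.00 + 516.0·526.0) / 4786 = 373900/4786 = 78.12 mg/L.
Half-life 1.21 d → k = ln 2 / 1.21 = 0.5728 d⁻¹.
78.12·exp(−k·t) = 44 → t = ln(78.12/44)/k = 86590 s = 24.05 h.

24.1 h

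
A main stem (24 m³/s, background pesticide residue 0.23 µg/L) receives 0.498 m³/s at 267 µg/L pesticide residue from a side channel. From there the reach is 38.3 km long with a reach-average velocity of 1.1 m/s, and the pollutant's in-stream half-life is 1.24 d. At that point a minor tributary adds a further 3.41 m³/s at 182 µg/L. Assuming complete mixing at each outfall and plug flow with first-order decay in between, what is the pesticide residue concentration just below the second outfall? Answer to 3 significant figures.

Flow-weighted average: C = (24.00·0.2300 + 0.4980·267.0) / 24.50 = 138.5/24.50 = 5.653 µg/L; combined flow 24.50 m³/s.
Travel time t = 38.3·1000 / 1.1 = 34820 s = 9.672 h.
Half-life 1.24 d → k = ln 2 / 1.24 = 0.5590 d⁻¹.
First-order decay: C = 5.653·exp(−k·t) = 5.653·0.7983 = 4.513 µg/L.
Second outfall: C = (24.50·4.513 + 3.410·182.0)/27.91 = 26.20 µg/L.

26.2 µg/L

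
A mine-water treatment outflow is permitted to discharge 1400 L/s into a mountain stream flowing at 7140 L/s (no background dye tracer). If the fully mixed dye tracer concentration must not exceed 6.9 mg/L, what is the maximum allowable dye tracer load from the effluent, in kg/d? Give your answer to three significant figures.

5090 kg/d

Mass balance at the limit: 7140·0 + 1400·Cₑ = 8540·6.9 → Cₑ = 42.09 mg/L.
1400 L/s = 1.400 m³/s. Load = 1.400 m³/s × 42.09 g/m³ × 86 400 s/d = 5091 kg/d.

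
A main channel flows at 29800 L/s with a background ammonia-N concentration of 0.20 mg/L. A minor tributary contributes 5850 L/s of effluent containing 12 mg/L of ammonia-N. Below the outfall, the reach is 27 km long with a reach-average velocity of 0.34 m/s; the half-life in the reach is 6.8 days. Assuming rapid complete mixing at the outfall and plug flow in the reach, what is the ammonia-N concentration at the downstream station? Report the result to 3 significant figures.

1.95 mg/L

Mass balance: C = (29800·0.2000 + 5850·12.00) / 35650 = 76160/35650 = 2.136 mg/L.
Travel time t = 27·1000 / 0.34 = 79410 s = 22.06 h.
Half-life 6.8 d → k = ln 2 / 6.8 = 0.1019 d⁻¹.
First-order decay: C = 2.136·exp(−k·t) = 2.136·0.9106 = 1.945 mg/L.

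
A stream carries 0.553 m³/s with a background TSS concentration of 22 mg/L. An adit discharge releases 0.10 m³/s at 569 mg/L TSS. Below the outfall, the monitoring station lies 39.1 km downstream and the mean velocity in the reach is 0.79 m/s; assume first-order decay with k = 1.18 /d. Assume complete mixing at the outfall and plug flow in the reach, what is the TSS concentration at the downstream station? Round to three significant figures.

53.8 mg/L

After mixing, C = (0.5530·22.00 + 0.1000·569.0) / 0.6530 = 69.07/0.6530 = 105.8 mg/L.
Travel time t = 39.1·1000 / 0.79 = 49490 s = 13.75 h.
Applying C = C₀e^(−kt): 105.8 × 0.5087 = 53.80 mg/L.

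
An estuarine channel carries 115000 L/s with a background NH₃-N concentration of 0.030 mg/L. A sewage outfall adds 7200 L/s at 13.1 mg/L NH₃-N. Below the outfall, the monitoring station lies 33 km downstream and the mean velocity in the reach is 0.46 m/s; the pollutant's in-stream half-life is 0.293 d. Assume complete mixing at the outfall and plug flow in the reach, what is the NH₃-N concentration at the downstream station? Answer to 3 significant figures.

0.112 mg/L

Conservation of mass: C = (115000·0.03000 + 7200·13.10) / 122200 = 97770/122200 = 0.8001 mg/L.
Travel time t = 33·1000 / 0.46 = 71740 s = 19.93 h.
Half-life 0.293 d → k = ln 2 / 0.293 = 2.366 d⁻¹.
After decay, C = 0.8001 × e^(−kt) = 0.8001 × 0.1403 = 0.1122 mg/L.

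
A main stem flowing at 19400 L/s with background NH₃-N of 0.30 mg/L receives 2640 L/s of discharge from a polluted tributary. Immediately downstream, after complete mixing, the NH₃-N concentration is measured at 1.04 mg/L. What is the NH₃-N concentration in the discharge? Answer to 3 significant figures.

Mass balance: 19400·0.3000 + 2640·Cₑ = 22040·1.040
→ Cₑ = (22040·1.040 − 19400·0.3000) / 2640 = 6.478 mg/L.

6.48 mg/L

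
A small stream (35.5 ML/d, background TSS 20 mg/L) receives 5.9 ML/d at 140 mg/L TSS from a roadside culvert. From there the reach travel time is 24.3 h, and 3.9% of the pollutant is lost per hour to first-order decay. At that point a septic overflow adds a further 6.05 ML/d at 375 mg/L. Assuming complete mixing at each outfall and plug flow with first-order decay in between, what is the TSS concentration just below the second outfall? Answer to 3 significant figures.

Flow-weighted average: C = (35.50·20.00 + 5.900·140.0) / 41.40 = 1536/41.40 = 37.10 mg/L; combined flow 41.40 ML/d.
3.9%/h lost → k = −ln(1 − 0.039) = 0.03978 h⁻¹.
Applying C = C₀e^(−kt): 37.10 × 0.3803 = 14.11 mg/L.
At the second outfall, C = (41.40·14.11 + 6.050·375.0) / (41.40 + 6.050) = 60.13 mg/L.

60.1 mg/L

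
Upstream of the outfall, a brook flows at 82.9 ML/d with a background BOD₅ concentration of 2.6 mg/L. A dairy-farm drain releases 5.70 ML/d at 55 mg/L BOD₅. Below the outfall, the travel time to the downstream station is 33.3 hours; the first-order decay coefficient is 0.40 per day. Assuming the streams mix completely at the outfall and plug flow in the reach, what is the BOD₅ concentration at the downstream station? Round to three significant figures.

Mass balance: C = (82.90·2.600 + 5.700·55.00) / 88.60 = 529.0/88.60 = 5.971 mg/L.
Applying C = C₀e^(−kt): 5.971 × 0.5741 = 3.428 mg/L.

3.43 mg/L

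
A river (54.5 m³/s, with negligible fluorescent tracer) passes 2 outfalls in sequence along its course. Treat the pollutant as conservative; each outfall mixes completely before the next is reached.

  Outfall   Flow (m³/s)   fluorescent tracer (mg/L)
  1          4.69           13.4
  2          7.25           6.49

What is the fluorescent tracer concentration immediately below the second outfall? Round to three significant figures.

1.65 mg/L

After outfall 1: Q = 54.50 + 4.690 = 59.19 m³/s; C = (54.50·0 + 4.690·13.40)/59.19 = 1.062 mg/L.
After outfall 2: Q = 59.19 + 7.250 = 66.44 m³/s; C = (59.19·1.062 + 7.250·6.490)/66.44 = 1.654 mg/L.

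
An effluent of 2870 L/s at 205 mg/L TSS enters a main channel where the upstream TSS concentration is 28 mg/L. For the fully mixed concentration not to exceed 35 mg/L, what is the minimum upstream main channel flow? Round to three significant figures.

Set C_mix = 35: (Q·28.00 + 2870·205.0) / (Q + 2870) = 35
→ Q = 2870·(205.0 − 35)/(35 − 28.00) = 69700 L/s.

69700 L/s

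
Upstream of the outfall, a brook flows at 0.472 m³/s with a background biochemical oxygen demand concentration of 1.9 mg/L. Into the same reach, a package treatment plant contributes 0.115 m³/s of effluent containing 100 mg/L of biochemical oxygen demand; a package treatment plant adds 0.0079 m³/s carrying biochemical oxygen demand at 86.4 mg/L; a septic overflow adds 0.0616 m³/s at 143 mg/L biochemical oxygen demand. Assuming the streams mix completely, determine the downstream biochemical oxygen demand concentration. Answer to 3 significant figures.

33.3 mg/L

Mixed concentration C = ΣQC/ΣQ = (0.4720·1.900 + 0.1150·100.0 + 0.007900·86.40 + 0.06160·143.0) / 0.6565 = 21.89/0.6565 = 33.34 mg/L.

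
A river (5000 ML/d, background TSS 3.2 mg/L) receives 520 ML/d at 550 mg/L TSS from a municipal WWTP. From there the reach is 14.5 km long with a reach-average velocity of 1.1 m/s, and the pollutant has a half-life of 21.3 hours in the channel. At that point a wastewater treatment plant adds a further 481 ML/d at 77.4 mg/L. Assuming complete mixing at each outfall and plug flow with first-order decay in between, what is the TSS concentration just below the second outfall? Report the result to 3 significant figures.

Mixed concentration C = ΣQC/ΣQ = (5000·3.200 + 520.0·550.0) / 5520 = 302000/5520 = 54.71 mg/L; combined flow 5520 ML/d.
Travel time t = 14.5·1000 / 1.1 = 13180 s = 3.662 h.
Half-life 21.3 h → k = ln 2 / 21.3 = 0.03254 h⁻¹ = 0.7810 d⁻¹.
Decay over the reach: 54.71·exp(−kt) = 54.71·0.8877 = 48.56 mg/L.
At the second outfall, C = (5520·48.56 + 481.0·77.40) / (5520 + 481.0) = 50.88 mg/L.

50.9 mg/L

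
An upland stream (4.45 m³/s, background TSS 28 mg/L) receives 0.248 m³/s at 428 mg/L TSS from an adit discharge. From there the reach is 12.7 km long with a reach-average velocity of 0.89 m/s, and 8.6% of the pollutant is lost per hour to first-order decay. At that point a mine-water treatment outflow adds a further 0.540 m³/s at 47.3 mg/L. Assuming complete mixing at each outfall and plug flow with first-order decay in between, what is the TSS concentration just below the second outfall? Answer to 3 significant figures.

35.7 mg/L

Flow-weighted average: C = (4.450·28.00 + 0.2480·428.0) / 4.698 = 230.7/4.698 = 49.12 mg/L; combined flow 4.698 m³/s.
Travel time t = 12.7·1000 / 0.89 = 14270 s = 3.964 h.
8.6%/h lost → k = −ln(1 − 0.086) = 0.08992 h⁻¹.
First-order decay: C = 49.12·exp(−k·t) = 49.12·0.7002 = 34.39 mg/L.
At the second outfall, C = (4.698·34.39 + 0.5400·47.30) / (4.698 + 0.5400) = 35.72 mg/L.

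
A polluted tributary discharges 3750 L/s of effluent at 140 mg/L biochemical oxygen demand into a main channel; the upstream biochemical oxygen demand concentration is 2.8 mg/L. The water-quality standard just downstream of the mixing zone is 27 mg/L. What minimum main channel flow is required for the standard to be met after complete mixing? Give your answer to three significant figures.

Set C_mix = 27: (Q·2.800 + 3750·140.0) / (Q + 3750) = 27
→ Q = 3750·(140.0 − 27)/(27 − 2.800) = 17510 L/s.

17500 L/s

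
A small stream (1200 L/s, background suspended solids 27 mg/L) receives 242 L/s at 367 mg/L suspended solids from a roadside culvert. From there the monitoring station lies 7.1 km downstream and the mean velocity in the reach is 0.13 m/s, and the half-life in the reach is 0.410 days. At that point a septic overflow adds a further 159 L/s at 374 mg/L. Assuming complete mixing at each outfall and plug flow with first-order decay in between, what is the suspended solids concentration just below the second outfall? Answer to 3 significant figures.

63.1 mg/L

Conservation of mass: C = (1200·27.00 + 242.0·367.0) / 1442 = 121200/1442 = 84.06 mg/L; combined flow 1442 L/s.
Travel time t = 7.1·1000 / 0.13 = 54620 s = 15.17 h.
Half-life 0.410 d → k = ln 2 / 0.410 = 1.691 d⁻¹.
After decay, C = 84.06 × e^(−kt) = 84.06 × 0.3435 = 28.87 mg/L.
Second outfall: C = (1442·28.87 + 159.0·374.0)/1601 = 63.15 mg/L.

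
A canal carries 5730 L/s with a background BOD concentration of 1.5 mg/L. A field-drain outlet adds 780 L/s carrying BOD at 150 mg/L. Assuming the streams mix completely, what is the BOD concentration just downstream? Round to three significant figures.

19.3 mg/L

After mixing, C = (5730·1.500 + 780.0·150.0) / 6510 = 125600/6510 = 19.29 mg/L.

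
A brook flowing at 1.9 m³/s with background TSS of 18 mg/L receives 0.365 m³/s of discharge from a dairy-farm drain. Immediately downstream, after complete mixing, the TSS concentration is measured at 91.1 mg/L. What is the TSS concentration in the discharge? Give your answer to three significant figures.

Mass balance: 1.900·18.00 + 0.3650·Cₑ = 2.265·91.10
→ Cₑ = (2.265·91.10 − 1.900·18.00) / 0.3650 = 471.6 mg/L.

472 mg/L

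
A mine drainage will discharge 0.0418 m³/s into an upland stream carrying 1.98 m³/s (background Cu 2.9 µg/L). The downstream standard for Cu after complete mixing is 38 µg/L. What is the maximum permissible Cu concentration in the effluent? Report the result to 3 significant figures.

At the limit, (Qr·Cr + Qe·Cₑ)/(Qr + Qe) = 38:
Cₑ = (2.022·38 − 1.980·2.900) / 0.04180 = 1701 µg/L.

1700 µg/L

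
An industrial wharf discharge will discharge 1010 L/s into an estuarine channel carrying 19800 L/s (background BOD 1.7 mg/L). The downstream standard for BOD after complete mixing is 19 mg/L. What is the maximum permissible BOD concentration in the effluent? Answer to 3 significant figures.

358 mg/L

At the limit, (Qr·Cr + Qe·Cₑ)/(Qr + Qe) = 19:
Cₑ = (20810·19 − 19800·1.700) / 1010 = 358.1 mg/L.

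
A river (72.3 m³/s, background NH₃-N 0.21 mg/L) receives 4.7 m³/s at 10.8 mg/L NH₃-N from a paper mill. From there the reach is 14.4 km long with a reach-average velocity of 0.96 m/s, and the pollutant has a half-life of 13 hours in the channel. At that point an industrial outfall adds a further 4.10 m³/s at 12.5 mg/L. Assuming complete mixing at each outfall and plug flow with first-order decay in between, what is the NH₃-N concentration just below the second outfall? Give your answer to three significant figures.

1.28 mg/L

Conservation of mass: C = (72.30·0.2100 + 4.700·10.80) / 77.00 = 65.94/77.00 = 0.8564 mg/L; combined flow 77.00 m³/s.
Travel time t = 14.4·1000 / 0.96 = 15000 s = 4.167 h.
Half-life 13 h → k = ln 2 / 13 = 0.05332 h⁻¹ = 1.280 d⁻¹.
Decay over the reach: 0.8564·exp(−kt) = 0.8564·0.8008 = 0.6858 mg/L.
At the second outfall, C = (77.00·0.6858 + 4.100·12.50) / (77.00 + 4.100) = 1.283 mg/L.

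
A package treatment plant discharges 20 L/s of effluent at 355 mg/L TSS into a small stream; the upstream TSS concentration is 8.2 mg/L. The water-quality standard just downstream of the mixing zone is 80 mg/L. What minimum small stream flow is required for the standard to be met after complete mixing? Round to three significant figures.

Set C_mix = 80: (Q·8.200 + 20.00·355.0) / (Q + 20.00) = 80
→ Q = 20.00·(355.0 − 80)/(80 − 8.200) = 76.60 L/s.

76.6 L/s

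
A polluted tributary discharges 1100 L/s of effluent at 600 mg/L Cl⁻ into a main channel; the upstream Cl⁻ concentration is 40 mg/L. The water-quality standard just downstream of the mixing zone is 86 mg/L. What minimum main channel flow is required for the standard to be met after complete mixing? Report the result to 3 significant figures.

12300 L/s

Set C_mix = 86: (Q·40.00 + 1100·600.0) / (Q + 1100) = 86
→ Q = 1100·(600.0 − 86)/(86 − 40.00) = 12290 L/s.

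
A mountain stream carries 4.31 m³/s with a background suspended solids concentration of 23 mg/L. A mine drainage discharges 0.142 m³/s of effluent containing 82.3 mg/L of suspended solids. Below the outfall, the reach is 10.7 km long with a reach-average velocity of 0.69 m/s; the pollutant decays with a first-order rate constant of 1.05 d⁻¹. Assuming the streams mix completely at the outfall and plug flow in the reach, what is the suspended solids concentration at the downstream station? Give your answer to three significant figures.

Mixed concentration C = ΣQC/ΣQ = (4.310·23.00 + 0.1420·82.30) / 4.452 = 110.8/4.452 = 24.89 mg/L.
Travel time t = 10.7·1000 / 0.69 = 15510 s = 4.308 h.
After decay, C = 24.89 × e^(−kt) = 24.89 × 0.8282 = 20.62 mg/L.

20.6 mg/L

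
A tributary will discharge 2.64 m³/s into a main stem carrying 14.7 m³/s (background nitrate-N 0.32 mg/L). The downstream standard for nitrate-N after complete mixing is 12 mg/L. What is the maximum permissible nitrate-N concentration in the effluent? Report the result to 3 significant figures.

77.0 mg/L

At the limit, (Qr·Cr + Qe·Cₑ)/(Qr + Qe) = 12:
Cₑ = (17.34·12 − 14.70·0.3200) / 2.640 = 77.04 mg/L.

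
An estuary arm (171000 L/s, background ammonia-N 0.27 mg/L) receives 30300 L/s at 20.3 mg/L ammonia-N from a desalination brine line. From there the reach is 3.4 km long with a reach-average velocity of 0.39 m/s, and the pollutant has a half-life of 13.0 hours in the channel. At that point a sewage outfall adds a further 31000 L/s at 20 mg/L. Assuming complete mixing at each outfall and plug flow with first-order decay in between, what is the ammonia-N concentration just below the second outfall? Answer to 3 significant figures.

After mixing, C = (171000·0.2700 + 30300·20.30) / 201300 = 661300/201300 = 3.285 mg/L; combined flow 201300 L/s.
Travel time t = 3.4·1000 / 0.39 = 8718 s = 2.422 h.
Half-life 13.0 h → k = ln 2 / 13.0 = 0.05332 h⁻¹ = 1.280 d⁻¹.
After decay, C = 3.285 × e^(−kt) = 3.285 × 0.8789 = 2.887 mg/L.
At the second outfall, C = (201300·2.887 + 31000·20.00) / (201300 + 31000) = 5.171 mg/L.

5.17 mg/L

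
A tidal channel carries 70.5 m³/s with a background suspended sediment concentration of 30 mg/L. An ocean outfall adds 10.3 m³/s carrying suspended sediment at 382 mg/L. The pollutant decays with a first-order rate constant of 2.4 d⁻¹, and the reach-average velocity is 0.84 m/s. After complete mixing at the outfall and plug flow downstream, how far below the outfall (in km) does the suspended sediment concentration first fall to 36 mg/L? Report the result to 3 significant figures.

22.1 km

Conservation of mass: C = (70.50·30.00 + 10.30·382.0) / 80.80 = 6050/80.80 = 74.87 mg/L.
Set 74.87·exp(−k·t) = 36 → t = ln(74.87/36)/k = 26360 s = 7.323 h.
Distance = v·t = 0.84·26360 = 22140 m = 22.14 km.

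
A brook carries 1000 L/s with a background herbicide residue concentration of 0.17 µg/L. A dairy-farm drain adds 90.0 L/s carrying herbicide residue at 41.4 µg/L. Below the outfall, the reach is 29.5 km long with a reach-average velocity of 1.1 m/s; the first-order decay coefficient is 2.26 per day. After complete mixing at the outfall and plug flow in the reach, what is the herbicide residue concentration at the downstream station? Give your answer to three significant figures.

Mixed concentration C = ΣQC/ΣQ = (1000·0.1700 + 90.00·41.40) / 1090 = 3896/1090 = 3.574 µg/L.
Travel time t = 29.5·1000 / 1.1 = 26820 s = 7.449 h.
After decay, C = 3.574 × e^(−kt) = 3.574 × 0.4958 = 1.772 µg/L.

1.77 µg/L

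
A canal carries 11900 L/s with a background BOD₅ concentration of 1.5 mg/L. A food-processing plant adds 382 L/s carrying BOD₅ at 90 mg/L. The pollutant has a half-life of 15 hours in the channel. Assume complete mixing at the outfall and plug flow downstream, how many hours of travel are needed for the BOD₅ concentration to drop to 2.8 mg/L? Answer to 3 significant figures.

9.04 h

Flow-weighted average: C = (11900·1.500 + 382.0·90.00) / 12280 = 52230/12280 = 4.253 mg/L.
Half-life 15 h → k = ln 2 / 15 = 0.04621 h⁻¹ = 1.109 d⁻¹.
4.253·exp(−k·t) = 2.8 → t = ln(4.253/2.8)/k = 32560 s = 9.044 h.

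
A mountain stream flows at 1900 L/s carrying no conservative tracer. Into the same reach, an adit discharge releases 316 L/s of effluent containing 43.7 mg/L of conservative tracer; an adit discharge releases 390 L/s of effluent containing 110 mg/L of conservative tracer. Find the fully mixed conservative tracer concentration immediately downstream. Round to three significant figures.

Mixed concentration C = ΣQC/ΣQ = (1900·0 + 316.0·43.70 + 390.0·110.0) / 2606 = 56710/2606 = 21.76 mg/L.

21.8 mg/L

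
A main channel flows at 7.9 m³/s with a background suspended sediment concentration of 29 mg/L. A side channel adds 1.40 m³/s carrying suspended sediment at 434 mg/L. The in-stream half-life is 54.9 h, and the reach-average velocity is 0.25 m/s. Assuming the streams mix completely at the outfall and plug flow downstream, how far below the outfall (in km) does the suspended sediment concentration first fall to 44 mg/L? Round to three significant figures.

51.0 km

After mixing, C = (7.900·29.00 + 1.400·434.0) / 9.300 = 836.7/9.300 = 89.97 mg/L.
Half-life 54.9 h → k = ln 2 / 54.9 = 0.01263 h⁻¹ = 0.3030 d⁻¹.
Set 89.97·exp(−k·t) = 44 → t = ln(89.97/44)/k = 203900 s = 56.65 h.
Distance = v·t = 0.25·203900 = 50990 m = 50.99 km.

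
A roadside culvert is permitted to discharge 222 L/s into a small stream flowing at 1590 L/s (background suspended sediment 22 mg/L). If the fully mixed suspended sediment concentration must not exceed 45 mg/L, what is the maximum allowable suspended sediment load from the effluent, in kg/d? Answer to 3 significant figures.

4020 kg/d

Mass balance at the limit: 1590·22.00 + 222.0·Cₑ = 1812·45 → Cₑ = 209.7 mg/L.
222.0 L/s = 0.2220 m³/s. Load = 0.2220 m³/s × 209.7 g/m³ × 86 400 s/d = 4023 kg/d.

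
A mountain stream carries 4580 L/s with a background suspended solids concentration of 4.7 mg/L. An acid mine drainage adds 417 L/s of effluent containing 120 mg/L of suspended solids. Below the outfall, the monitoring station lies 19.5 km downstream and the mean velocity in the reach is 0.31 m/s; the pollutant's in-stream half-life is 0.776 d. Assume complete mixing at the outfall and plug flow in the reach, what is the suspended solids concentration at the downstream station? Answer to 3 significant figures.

Conservation of mass: C = (4580·4.700 + 417.0·120.0) / 4997 = 71570/4997 = 14.32 mg/L.
Travel time t = 19.5·1000 / 0.31 = 62900 s = 17.47 h.
Half-life 0.776 d → k = ln 2 / 0.776 = 0.8932 d⁻¹.
First-order decay: C = 14.32·exp(−k·t) = 14.32·0.5219 = 7.474 mg/L.

7.47 mg/L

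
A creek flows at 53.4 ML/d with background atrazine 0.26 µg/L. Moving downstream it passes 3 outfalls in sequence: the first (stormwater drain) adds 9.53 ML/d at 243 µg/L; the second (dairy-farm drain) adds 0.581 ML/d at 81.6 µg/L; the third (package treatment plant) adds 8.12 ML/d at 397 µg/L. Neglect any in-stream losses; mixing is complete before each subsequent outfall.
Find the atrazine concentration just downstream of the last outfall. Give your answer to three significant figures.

78.2 µg/L

Below outfall 1: Q → 62.93 ML/d, C = (53.40·0.2600 + 9.530·243.0)/62.93 = 37.02 µg/L.
Below outfall 2: Q → 63.51 ML/d, C = (62.93·37.02 + 0.5810·81.60)/63.51 = 37.43 µg/L.
Below outfall 3: Q → 71.63 ML/d, C = (63.51·37.43 + 8.120·397.0)/71.63 = 78.19 µg/L.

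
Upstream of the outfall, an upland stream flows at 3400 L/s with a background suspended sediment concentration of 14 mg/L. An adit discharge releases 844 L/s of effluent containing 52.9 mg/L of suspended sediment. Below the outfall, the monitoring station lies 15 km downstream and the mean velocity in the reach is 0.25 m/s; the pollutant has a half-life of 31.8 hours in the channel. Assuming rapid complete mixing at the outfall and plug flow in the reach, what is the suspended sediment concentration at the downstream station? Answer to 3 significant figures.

Mixed concentration C = ΣQC/ΣQ = (3400·14.00 + 844.0·52.90) / 4244 = 92250/4244 = 21.74 mg/L.
Travel time t = 15·1000 / 0.25 = 60000 s = 16.67 h.
Half-life 31.8 h → k = ln 2 / 31.8 = 0.02180 h⁻¹ = 0.5231 d⁻¹.
Applying C = C₀e^(−kt): 21.74 × 0.6954 = 15.11 mg/L.

15.1 mg/L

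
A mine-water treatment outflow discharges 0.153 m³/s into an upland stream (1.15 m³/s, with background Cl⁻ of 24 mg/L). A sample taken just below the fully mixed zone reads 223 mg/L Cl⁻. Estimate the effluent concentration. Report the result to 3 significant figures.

Mass balance: 1.150·24.00 + 0.1530·Cₑ = 1.303·223.0
→ Cₑ = (1.303·223.0 − 1.150·24.00) / 0.1530 = 1719 mg/L.

1720 mg/L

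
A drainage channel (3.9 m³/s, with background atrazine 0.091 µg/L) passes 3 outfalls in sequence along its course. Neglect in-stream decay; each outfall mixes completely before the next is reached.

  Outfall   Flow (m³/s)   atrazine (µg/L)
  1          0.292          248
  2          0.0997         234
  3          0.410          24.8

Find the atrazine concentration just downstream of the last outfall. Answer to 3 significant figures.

After outfall 1: Q = 3.900 + 0.2920 = 4.192 m³/s; C = (3.900·0.09100 + 0.2920·248.0)/4.192 = 17.36 µg/L.
After outfall 2: Q = 4.192 + 0.09970 = 4.292 m³/s; C = (4.192·17.36 + 0.09970·234.0)/4.292 = 22.39 µg/L.
After outfall 3: Q = 4.292 + 0.4100 = 4.702 m³/s; C = (4.292·22.39 + 0.4100·24.80)/4.702 = 22.60 µg/L.

22.6 µg/L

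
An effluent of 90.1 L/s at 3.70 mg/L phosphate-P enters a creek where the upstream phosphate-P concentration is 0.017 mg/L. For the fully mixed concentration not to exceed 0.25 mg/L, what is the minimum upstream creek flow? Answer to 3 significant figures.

Set C_mix = 0.25: (Q·0.01700 + 90.10·3.700) / (Q + 90.10) = 0.25
→ Q = 90.10·(3.700 − 0.25)/(0.25 − 0.01700) = 1334 L/s.

1330 L/s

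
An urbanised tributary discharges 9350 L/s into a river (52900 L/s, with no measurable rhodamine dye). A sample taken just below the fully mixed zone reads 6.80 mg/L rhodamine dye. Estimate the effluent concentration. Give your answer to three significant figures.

Mass balance: 52900·0 + 9350·Cₑ = 62250·6.800
→ Cₑ = (62250·6.800 − 52900·0) / 9350 = 45.27 mg/L.

45.3 mg/L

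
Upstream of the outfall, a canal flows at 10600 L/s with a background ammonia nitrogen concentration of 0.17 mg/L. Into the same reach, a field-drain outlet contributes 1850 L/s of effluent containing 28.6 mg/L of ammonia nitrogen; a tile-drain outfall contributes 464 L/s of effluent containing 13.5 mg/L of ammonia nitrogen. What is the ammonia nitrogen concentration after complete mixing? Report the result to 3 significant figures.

4.72 mg/L

Conservation of mass: C = (10600·0.1700 + 1850·28.60 + 464.0·13.50) / 12910 = 60980/12910 = 4.722 mg/L.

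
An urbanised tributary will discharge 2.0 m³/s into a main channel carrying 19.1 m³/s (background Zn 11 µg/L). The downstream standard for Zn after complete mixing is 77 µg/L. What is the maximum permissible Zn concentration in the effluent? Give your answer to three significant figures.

707 µg/L

At the limit, (Qr·Cr + Qe·Cₑ)/(Qr + Qe) = 77:
Cₑ = (21.10·77 − 19.10·11.00) / 2.000 = 707.3 µg/L.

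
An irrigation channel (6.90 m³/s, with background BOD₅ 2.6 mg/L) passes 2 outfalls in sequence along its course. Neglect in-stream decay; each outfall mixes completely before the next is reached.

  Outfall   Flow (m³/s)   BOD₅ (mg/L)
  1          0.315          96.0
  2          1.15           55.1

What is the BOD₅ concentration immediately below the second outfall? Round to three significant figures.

After outfall 1: Q = 6.900 + 0.3150 = 7.215 m³/s; C = (6.900·2.600 + 0.3150·96.00)/7.215 = 6.678 mg/L.
After outfall 2: Q = 7.215 + 1.150 = 8.365 m³/s; C = (7.215·6.678 + 1.150·55.10)/8.365 = 13.33 mg/L.

13.3 mg/L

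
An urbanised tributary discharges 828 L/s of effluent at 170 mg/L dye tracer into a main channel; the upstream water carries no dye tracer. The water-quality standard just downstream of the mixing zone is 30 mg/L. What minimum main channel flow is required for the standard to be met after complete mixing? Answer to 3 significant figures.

Set C_mix = 30: (Q·0 + 828.0·170.0) / (Q + 828.0) = 30
→ Q = 828.0·(170.0 − 30)/(30 − 0) = 3864 L/s.

3860 L/s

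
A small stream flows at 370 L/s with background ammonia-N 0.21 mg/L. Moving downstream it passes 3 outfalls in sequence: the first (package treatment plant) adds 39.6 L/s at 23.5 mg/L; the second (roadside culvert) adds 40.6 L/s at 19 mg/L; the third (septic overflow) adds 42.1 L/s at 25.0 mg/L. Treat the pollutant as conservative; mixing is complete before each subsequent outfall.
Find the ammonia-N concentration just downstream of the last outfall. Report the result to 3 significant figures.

Outfall 1: combined Q = 409.6 L/s; C = (370.0·0.2100 + 39.60·23.50)/409.6 = 2.462 mg/L.
Outfall 2: combined Q = 450.2 L/s; C = (409.6·2.462 + 40.60·19.00)/450.2 = 3.953 mg/L.
Outfall 3: combined Q = 492.3 L/s; C = (450.2·3.953 + 42.10·25.00)/492.3 = 5.753 mg/L.

5.75 mg/L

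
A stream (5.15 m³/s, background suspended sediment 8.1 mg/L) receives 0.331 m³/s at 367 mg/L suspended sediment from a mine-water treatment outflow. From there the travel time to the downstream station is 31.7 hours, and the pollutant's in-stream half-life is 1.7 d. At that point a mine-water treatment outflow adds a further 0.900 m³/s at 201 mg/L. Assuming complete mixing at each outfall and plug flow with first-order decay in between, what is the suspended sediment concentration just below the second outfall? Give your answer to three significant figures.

Flow-weighted average: C = (5.150·8.100 + 0.3310·367.0) / 5.481 = 163.2/5.481 = 29.77 mg/L; combined flow 5.481 m³/s.
Half-life 1.7 d → k = ln 2 / 1.7 = 0.4077 d⁻¹.
Decay over the reach: 29.77·exp(−kt) = 29.77·0.5836 = 17.38 mg/L.
At the second outfall, C = (5.481·17.38 + 0.9000·201.0) / (5.481 + 0.9000) = 43.28 mg/L.

43.3 mg/L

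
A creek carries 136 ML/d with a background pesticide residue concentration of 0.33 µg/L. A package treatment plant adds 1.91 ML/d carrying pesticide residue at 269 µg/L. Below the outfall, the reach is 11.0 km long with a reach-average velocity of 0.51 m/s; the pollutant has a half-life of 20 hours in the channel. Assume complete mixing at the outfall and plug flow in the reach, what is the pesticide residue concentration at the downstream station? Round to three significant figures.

3.29 µg/L

Mass balance: C = (136.0·0.3300 + 1.910·269.0) / 137.9 = 558.7/137.9 = 4.051 µg/L.
Travel time t = 11.0·1000 / 0.51 = 21570 s = 5.991 h.
Half-life 20 h → k = ln 2 / 20 = 0.03466 h⁻¹ = 0.8318 d⁻¹.
After decay, C = 4.051 × e^(−kt) = 4.051 × 0.8125 = 3.291 µg/L.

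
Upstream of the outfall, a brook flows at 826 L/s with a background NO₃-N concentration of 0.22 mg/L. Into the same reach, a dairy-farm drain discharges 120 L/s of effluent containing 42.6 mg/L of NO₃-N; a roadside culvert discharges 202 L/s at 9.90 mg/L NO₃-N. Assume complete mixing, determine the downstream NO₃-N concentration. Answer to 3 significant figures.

6.35 mg/L

Flow-weighted average: C = (826.0·0.2200 + 120.0·42.60 + 202.0·9.900) / 1148 = 7294/1148 = 6.353 mg/L.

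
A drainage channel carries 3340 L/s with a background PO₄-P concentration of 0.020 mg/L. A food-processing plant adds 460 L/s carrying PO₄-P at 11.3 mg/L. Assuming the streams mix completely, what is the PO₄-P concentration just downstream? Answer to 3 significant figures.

Mixed concentration C = ΣQC/ΣQ = (3340·0.02000 + 460.0·11.30) / 3800 = 5265/3800 = 1.385 mg/L.

1.39 mg/L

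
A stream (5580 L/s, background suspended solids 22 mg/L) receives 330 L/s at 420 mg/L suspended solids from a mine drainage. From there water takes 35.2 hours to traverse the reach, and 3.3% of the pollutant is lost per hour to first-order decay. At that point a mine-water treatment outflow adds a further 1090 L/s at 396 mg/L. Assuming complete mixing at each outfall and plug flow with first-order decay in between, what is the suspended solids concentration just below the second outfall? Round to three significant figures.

73.1 mg/L

Mass balance: C = (5580·22.00 + 330.0·420.0) / 5910 = 261400/5910 = 44.22 mg/L; combined flow 5910 L/s.
3.3%/h lost → k = −ln(1 − 0.033) = 0.03356 h⁻¹.
First-order decay: C = 44.22·exp(−k·t) = 44.22·0.3069 = 13.57 mg/L.
Second outfall: C = (5910·13.57 + 1090·396.0)/7000 = 73.12 mg/L.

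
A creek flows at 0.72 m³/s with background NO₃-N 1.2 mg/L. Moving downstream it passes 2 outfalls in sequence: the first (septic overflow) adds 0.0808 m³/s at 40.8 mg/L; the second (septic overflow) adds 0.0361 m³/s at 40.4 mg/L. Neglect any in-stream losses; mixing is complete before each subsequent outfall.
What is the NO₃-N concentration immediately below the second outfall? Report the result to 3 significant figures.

6.71 mg/L

After outfall 1: Q = 0.7200 + 0.08080 = 0.8008 m³/s; C = (0.7200·1.200 + 0.08080·40.80)/0.8008 = 5.196 mg/L.
After outfall 2: Q = 0.8008 + 0.03610 = 0.8369 m³/s; C = (0.8008·5.196 + 0.03610·40.40)/0.8369 = 6.714 mg/L.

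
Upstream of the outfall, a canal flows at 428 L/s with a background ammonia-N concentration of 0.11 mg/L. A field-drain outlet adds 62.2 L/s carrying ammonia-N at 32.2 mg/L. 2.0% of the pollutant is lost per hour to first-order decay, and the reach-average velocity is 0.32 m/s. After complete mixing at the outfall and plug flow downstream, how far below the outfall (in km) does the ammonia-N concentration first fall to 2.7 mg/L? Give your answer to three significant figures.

24.9 km

Mass balance: C = (428.0·0.1100 + 62.20·32.20) / 490.2 = 2050/490.2 = 4.182 mg/L.
2.0%/h lost → k = −ln(1 − 0.02) = 0.02020 h⁻¹.
Set 4.182·exp(−k·t) = 2.7 → t = ln(4.182/2.7)/k = 77960 s = 21.66 h.
Distance = v·t = 0.32·77960 = 24950 m = 24.95 km.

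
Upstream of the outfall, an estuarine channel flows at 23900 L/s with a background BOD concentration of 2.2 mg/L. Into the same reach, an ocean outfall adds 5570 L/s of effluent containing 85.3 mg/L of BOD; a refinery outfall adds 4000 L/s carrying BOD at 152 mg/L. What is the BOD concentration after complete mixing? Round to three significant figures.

33.9 mg/L

After mixing, C = (23900·2.200 + 5570·85.30 + 4000·152.0) / 33470 = 1136000/33470 = 33.93 mg/L.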